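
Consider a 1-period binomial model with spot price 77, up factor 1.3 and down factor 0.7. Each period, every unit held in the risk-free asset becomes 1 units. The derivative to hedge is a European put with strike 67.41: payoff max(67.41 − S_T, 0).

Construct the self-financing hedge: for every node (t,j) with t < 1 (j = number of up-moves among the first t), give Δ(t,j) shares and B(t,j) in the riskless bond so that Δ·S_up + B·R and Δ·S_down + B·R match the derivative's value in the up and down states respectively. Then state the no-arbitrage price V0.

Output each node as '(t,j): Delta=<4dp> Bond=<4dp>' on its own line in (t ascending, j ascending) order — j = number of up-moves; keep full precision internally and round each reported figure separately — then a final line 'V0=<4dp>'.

(0,0): Delta=-0.2924 Bond=29.2717
V0=6.7550

Under the risk-neutral measure, an up-move has probability p* = (R−d)/(u−d) = 0.5000 and values discount at R = 1.
Terminal payoffs: V(1,0)=13.5100, V(1,1)=0.0000
  t=0,j=0: stock 77.0000 → up 100.1000 (V=0.0000), down 53.9000 (V=13.5100). Price 6.7550; hedge Δ=-0.2924, bond B=29.2717.
Each (Δ,B) replicates both successor values, so the strategy is self-financing and V0 is arbitrage-free.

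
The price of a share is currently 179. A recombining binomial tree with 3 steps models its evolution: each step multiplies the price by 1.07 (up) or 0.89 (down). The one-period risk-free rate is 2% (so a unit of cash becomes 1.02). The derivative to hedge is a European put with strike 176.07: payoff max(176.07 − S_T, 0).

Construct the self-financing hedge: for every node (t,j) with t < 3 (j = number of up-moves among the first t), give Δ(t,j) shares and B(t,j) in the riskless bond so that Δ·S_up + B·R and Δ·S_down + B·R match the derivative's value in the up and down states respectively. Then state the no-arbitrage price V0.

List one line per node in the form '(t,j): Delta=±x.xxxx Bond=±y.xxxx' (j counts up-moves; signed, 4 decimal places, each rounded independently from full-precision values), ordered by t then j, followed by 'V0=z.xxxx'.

The replicating-portfolio and risk-neutral prices coincide; use p* = (1.02−0.89)/(1.07−0.89) = 0.7222 for the latter.
Payoff layer (t=3): V(3,0)=49.8805, V(3,1)=24.3591, V(3,2)=0.0000, V(3,3)=0.0000
(2,0): S=141.7859. Δ = (V_up−V_dn)/(S_up−S_dn) = (24.3591−49.8805)/(151.7109−126.1895) = -1.0000. V = [p*·24.3591 + (1−p*)·49.8805]/1.02 = 30.8317. B = V − Δ·S = 172.6176.
(2,1): S=170.4617. Δ = (V_up−V_dn)/(S_up−S_dn) = (0.0000−24.3591)/(182.3940−151.7109) = -0.7939. V = [p*·0.0000 + (1−p*)·24.3591]/1.02 = 6.6337. B = V − Δ·S = 141.9620.
(2,2): S=204.9371. Δ = (V_up−V_dn)/(S_up−S_dn) = (0.0000−0.0000)/(219.2827−182.3940) = 0.0000. V = [p*·0.0000 + (1−p*)·0.0000]/1.02 = 0.0000. B = V − Δ·S = 0.0000.
(1,0): S=159.3100. Δ = (V_up−V_dn)/(S_up−S_dn) = (6.6337−30.8317)/(170.4617−141.7859) = -0.8438. V = [p*·6.6337 + (1−p*)·30.8317]/1.02 = 13.0935. B = V − Δ·S = 147.5269.
(1,1): S=191.5300. Δ = (V_up−V_dn)/(S_up−S_dn) = (0.0000−6.6337)/(204.9371−170.4617) = -0.1924. V = [p*·0.0000 + (1−p*)·6.6337]/1.02 = 1.8066. B = V − Δ·S = 38.6607.
(0,0): S=179.0000. Δ = (V_up−V_dn)/(S_up−S_dn) = (1.8066−13.0935)/(191.5300−159.3100) = -0.3503. V = [p*·1.8066 + (1−p*)·13.0935]/1.02 = 4.8449. B = V − Δ·S = 67.5503.
Each (Δ,B) replicates both successor values, so the strategy is self-financing and V0 is arbitrage-free.

(0,0): Delta=-0.3503 Bond=67.5503
(1,0): Delta=-0.8438 Bond=147.5269
(1,1): Delta=-0.1924 Bond=38.6607
(2,0): Delta=-1.0000 Bond=172.6176
(2,1): Delta=-0.7939 Bond=141.9620
(2,2): Delta=0.0000 Bond=0.0000
V0=4.8449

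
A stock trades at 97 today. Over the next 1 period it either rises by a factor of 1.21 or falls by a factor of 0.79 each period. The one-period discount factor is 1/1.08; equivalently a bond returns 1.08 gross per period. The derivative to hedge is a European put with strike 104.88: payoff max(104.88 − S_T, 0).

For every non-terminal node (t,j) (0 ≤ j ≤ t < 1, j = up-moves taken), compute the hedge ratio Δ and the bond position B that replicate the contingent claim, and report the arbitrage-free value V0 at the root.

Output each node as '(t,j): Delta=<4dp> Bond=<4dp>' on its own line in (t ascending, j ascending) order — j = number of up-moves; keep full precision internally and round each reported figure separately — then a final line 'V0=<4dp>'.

Under the risk-neutral measure, an up-move has probability p* = (R−d)/(u−d) = 0.6905 and values discount at R = 1.08.
Terminal values V(1,·): V(1,0)=28.2500, V(1,1)=0.0000
Node (0,0) S=97.0000: V=(p*·0.0000+(1−p*)·28.2500)/1.08=8.0963; Δ=(0.0000−28.2500)/(117.3700−76.6300)=-0.6934; B=V−Δ·S=75.3582
Self-financing check: at every node Δ·S+B equals the discounted successor values.

(0,0): Delta=-0.6934 Bond=75.3582
V0=8.0963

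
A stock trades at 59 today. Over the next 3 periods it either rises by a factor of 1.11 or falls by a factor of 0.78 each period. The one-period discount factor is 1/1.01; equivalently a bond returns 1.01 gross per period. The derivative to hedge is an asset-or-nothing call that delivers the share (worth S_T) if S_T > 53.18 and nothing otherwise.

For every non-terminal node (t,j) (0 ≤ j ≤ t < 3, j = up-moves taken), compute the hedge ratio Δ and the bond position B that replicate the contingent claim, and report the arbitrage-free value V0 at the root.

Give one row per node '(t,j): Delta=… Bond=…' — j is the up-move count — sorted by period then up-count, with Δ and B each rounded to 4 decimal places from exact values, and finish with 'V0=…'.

Risk-neutral probability p* = (R−d)/(u−d) = (1.01−0.78)/(1.11−0.78) = 0.6970.
Terminal values V(3,·): V(3,0)=0.0000, V(3,1)=0.0000, V(3,2)=56.7012, V(3,3)=80.6902
(2,0): S=35.8956. Δ = (V_up−V_dn)/(S_up−S_dn) = (0.0000−0.0000)/(39.8441−27.9986) = 0.0000. V = [p*·0.0000 + (1−p*)·0.0000]/1.01 = 0.0000. B = V − Δ·S = 0.0000.
(2,1): S=51.0822. Δ = (V_up−V_dn)/(S_up−S_dn) = (56.7012−0.0000)/(56.7012−39.8441) = 3.3636. V = [p*·56.7012 + (1−p*)·0.0000]/1.01 = 39.1278. B = V − Δ·S = -132.6942.
(2,2): S=72.6939. Δ = (V_up−V_dn)/(S_up−S_dn) = (80.6902−56.7012)/(80.6902−56.7012) = 1.0000. V = [p*·80.6902 + (1−p*)·56.7012]/1.01 = 72.6939. B = V − Δ·S = 0.0000.
(1,0): S=46.0200. Δ = (V_up−V_dn)/(S_up−S_dn) = (39.1278−0.0000)/(51.0822−35.8956) = 2.5765. V = [p*·39.1278 + (1−p*)·0.0000]/1.01 = 27.0009. B = V − Δ·S = -91.5681.
(1,1): S=65.4900. Δ = (V_up−V_dn)/(S_up−S_dn) = (72.6939−39.1278)/(72.6939−51.0822) = 1.5531. V = [p*·72.6939 + (1−p*)·39.1278]/1.01 = 61.9033. B = V − Δ·S = -39.8122.
(0,0): S=59.0000. Δ = (V_up−V_dn)/(S_up−S_dn) = (61.9033−27.0009)/(65.4900−46.0200) = 1.7926. V = [p*·61.9033 + (1−p*)·27.0009]/1.01 = 50.8186. B = V − Δ·S = -54.9464.
Root portfolio cost Δ·59+B reproduces V0=50.8186.

(0,0): Delta=1.7926 Bond=-54.9464
(1,0): Delta=2.5765 Bond=-91.5681
(1,1): Delta=1.5531 Bond=-39.8122
(2,0): Delta=0.0000 Bond=0.0000
(2,1): Delta=3.3636 Bond=-132.6942
(2,2): Delta=1.0000 Bond=0.0000
V0=50.8186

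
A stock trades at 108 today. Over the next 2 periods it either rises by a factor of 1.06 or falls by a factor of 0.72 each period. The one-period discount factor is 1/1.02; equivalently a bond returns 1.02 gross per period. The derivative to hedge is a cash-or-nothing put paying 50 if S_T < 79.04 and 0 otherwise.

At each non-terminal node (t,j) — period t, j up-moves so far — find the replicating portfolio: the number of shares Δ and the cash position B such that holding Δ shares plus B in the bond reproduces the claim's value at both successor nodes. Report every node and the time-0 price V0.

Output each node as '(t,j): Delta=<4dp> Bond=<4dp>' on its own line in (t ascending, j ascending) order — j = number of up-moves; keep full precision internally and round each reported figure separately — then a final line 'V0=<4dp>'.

Under the risk-neutral measure, an up-move has probability p* = (R−d)/(u−d) = 0.8824 and values discount at R = 1.02.
Payoff layer (t=2): V(2,0)=50.0000, V(2,1)=0.0000, V(2,2)=0.0000
(1,0): S=77.7600. Δ = (V_up−V_dn)/(S_up−S_dn) = (0.0000−50.0000)/(82.4256−55.9872) = -1.8912. V = [p*·0.0000 + (1−p*)·50.0000]/1.02 = 5.7670. B = V − Δ·S = 152.8258.
(1,1): S=114.4800. Δ = (V_up−V_dn)/(S_up−S_dn) = (0.0000−0.0000)/(121.3488−82.4256) = 0.0000. V = [p*·0.0000 + (1−p*)·0.0000]/1.02 = 0.0000. B = V − Δ·S = 0.0000.
(0,0): S=108.0000. Δ = (V_up−V_dn)/(S_up−S_dn) = (0.0000−5.7670)/(114.4800−77.7600) = -0.1571. V = [p*·0.0000 + (1−p*)·5.7670]/1.02 = 0.6652. B = V − Δ·S = 17.6270.
Each (Δ,B) replicates both successor values, so the strategy is self-financing and V0 is arbitrage-free.

(0,0): Delta=-0.1571 Bond=17.6270
(1,0): Delta=-1.8912 Bond=152.8258
(1,1): Delta=0.0000 Bond=0.0000
V0=0.6652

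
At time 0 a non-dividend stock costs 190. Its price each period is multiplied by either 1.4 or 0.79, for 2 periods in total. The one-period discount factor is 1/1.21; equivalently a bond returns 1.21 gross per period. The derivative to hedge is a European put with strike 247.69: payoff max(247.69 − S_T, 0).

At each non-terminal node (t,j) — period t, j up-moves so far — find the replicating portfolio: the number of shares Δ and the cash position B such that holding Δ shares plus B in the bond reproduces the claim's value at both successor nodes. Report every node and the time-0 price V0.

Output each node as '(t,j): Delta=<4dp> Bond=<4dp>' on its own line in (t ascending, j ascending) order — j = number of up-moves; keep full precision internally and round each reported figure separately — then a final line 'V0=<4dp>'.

Since d<R<u, set p* = (R−d)/(u−d) = 0.6885; price each node as the discounted p*-expectation of its children.
Terminal payoffs: V(2,0)=129.1110, V(2,1)=37.5500, V(2,2)=0.0000
  t=1,j=0: stock 150.1000 → up 210.1400 (V=37.5500), down 118.5790 (V=129.1110). Price 54.6025; hedge Δ=-1.0000, bond B=204.7025.
  t=1,j=1: stock 266.0000 → up 372.4000 (V=0.0000), down 210.1400 (V=37.5500). Price 9.6660; hedge Δ=-0.2314, bond B=71.2234.
  t=0,j=0: stock 190.0000 → up 266.0000 (V=9.6660), down 150.1000 (V=54.6025). Price 19.5559; hedge Δ=-0.3877, bond B=93.2222.
Each (Δ,B) replicates both successor values, so the strategy is self-financing and V0 is arbitrage-free.

(0,0): Delta=-0.3877 Bond=93.2222
(1,0): Delta=-1.0000 Bond=204.7025
(1,1): Delta=-0.2314 Bond=71.2234
V0=19.5559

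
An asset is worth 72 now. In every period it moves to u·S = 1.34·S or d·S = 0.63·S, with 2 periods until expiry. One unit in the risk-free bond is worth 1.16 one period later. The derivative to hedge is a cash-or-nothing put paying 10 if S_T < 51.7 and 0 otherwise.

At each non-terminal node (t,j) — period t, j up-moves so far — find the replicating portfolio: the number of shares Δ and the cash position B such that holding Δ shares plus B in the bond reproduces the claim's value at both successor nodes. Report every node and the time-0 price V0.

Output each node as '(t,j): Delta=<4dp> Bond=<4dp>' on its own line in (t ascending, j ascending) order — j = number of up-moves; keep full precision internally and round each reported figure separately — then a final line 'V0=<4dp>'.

The replicating-portfolio and risk-neutral prices coincide; use p* = (1.16−0.63)/(1.34−0.63) = 0.7465 for the latter.
Terminal payoffs: V(2,0)=10.0000, V(2,1)=0.0000, V(2,2)=0.0000
  t=1,j=0: stock 45.3600 → up 60.7824 (V=0.0000), down 28.5768 (V=10.0000). Price 2.1855; hedge Δ=-0.3105, bond B=16.2700.
  t=1,j=1: stock 96.4800 → up 129.2832 (V=0.0000), down 60.7824 (V=0.0000). Price 0.0000; hedge Δ=0.0000, bond B=0.0000.
  t=0,j=0: stock 72.0000 → up 96.4800 (V=0.0000), down 45.3600 (V=2.1855). Price 0.4777; hedge Δ=-0.0428, bond B=3.5559.
The time-0 hedge costs 0.4777, which is the no-arbitrage price.

(0,0): Delta=-0.0428 Bond=3.5559
(1,0): Delta=-0.3105 Bond=16.2700
(1,1): Delta=0.0000 Bond=0.0000
V0=0.4777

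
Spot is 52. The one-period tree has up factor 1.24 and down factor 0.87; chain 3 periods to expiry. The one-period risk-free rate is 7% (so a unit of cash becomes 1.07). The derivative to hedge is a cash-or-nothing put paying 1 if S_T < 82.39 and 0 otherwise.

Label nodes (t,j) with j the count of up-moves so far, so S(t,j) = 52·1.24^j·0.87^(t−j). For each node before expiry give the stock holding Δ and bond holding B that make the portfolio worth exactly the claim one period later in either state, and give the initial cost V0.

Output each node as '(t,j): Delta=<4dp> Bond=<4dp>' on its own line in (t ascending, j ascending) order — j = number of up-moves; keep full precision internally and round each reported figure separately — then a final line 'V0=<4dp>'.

(0,0): Delta=-0.0133 Bond=1.3771
(1,0): Delta=0.0000 Bond=0.8734
(1,1): Delta=-0.0212 Bond=1.9836
(2,0): Delta=0.0000 Bond=0.9346
(2,1): Delta=0.0000 Bond=0.9346
(2,2): Delta=-0.0338 Bond=3.1321
V0=0.6874

No-arbitrage ⇒ martingale measure with p* = (R−d)/(u−d) = 0.5405.
Terminal values V(3,·): V(3,0)=1.0000, V(3,1)=1.0000, V(3,2)=1.0000, V(3,3)=0.0000
(2,0): S=39.3588. Δ = (V_up−V_dn)/(S_up−S_dn) = (1.0000−1.0000)/(48.8049−34.2422) = 0.0000. V = [p*·1.0000 + (1−p*)·1.0000]/1.07 = 0.9346. B = V − Δ·S = 0.9346.
(2,1): S=56.0976. Δ = (V_up−V_dn)/(S_up−S_dn) = (1.0000−1.0000)/(69.5610−48.8049) = 0.0000. V = [p*·1.0000 + (1−p*)·1.0000]/1.07 = 0.9346. B = V − Δ·S = 0.9346.
(2,2): S=79.9552. Δ = (V_up−V_dn)/(S_up−S_dn) = (0.0000−1.0000)/(99.1444−69.5610) = -0.0338. V = [p*·0.0000 + (1−p*)·1.0000]/1.07 = 0.4294. B = V − Δ·S = 3.1321.
(1,0): S=45.2400. Δ = (V_up−V_dn)/(S_up−S_dn) = (0.9346−0.9346)/(56.0976−39.3588) = 0.0000. V = [p*·0.9346 + (1−p*)·0.9346]/1.07 = 0.8734. B = V − Δ·S = 0.8734.
(1,1): S=64.4800. Δ = (V_up−V_dn)/(S_up−S_dn) = (0.4294−0.9346)/(79.9552−56.0976) = -0.0212. V = [p*·0.4294 + (1−p*)·0.9346]/1.07 = 0.6182. B = V − Δ·S = 1.9836.
(0,0): S=52.0000. Δ = (V_up−V_dn)/(S_up−S_dn) = (0.6182−0.8734)/(64.4800−45.2400) = -0.0133. V = [p*·0.6182 + (1−p*)·0.8734]/1.07 = 0.6874. B = V − Δ·S = 1.3771.
Each (Δ,B) replicates both successor values, so the strategy is self-financing and V0 is arbitrage-free.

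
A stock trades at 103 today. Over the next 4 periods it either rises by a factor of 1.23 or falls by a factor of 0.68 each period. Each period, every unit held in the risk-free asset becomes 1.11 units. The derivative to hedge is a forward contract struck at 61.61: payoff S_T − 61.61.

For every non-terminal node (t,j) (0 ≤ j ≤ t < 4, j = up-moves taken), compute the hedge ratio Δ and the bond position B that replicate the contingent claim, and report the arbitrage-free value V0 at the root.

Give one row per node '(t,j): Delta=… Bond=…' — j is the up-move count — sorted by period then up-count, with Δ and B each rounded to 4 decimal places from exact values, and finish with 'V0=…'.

(0,0): Delta=1.0000 Bond=-40.5844
(1,0): Delta=1.0000 Bond=-45.0487
(1,1): Delta=1.0000 Bond=-45.0487
(2,0): Delta=1.0000 Bond=-50.0041
(2,1): Delta=1.0000 Bond=-50.0041
(2,2): Delta=1.0000 Bond=-50.0041
(3,0): Delta=1.0000 Bond=-55.5045
(3,1): Delta=1.0000 Bond=-55.5045
(3,2): Delta=1.0000 Bond=-55.5045
(3,3): Delta=1.0000 Bond=-55.5045
V0=62.4156

No-arbitrage ⇒ martingale measure with p* = (R−d)/(u−d) = 0.7818.
Terminal values V(4,·): V(4,0)=-39.5872, V(4,1)=-21.7746, V(4,2)=10.4452, V(4,3)=68.7251, V(4,4)=174.1432
Node (3,0) S=32.3865: V=(p*·-21.7746+(1−p*)·-39.5872)/1.11=-23.1180; Δ=(-21.7746−-39.5872)/(39.8354−22.0228)=1.0000; B=V−Δ·S=-55.5045
Node (3,1) S=58.5815: V=(p*·10.4452+(1−p*)·-21.7746)/1.11=3.0770; Δ=(10.4452−-21.7746)/(72.0552−39.8354)=1.0000; B=V−Δ·S=-55.5045
Node (3,2) S=105.9635: V=(p*·68.7251+(1−p*)·10.4452)/1.11=50.4590; Δ=(68.7251−10.4452)/(130.3351−72.0552)=1.0000; B=V−Δ·S=-55.5045
Node (3,3) S=191.6693: V=(p*·174.1432+(1−p*)·68.7251)/1.11=136.1648; Δ=(174.1432−68.7251)/(235.7532−130.3351)=1.0000; B=V−Δ·S=-55.5045
Node (2,0) S=47.6272: V=(p*·3.0770+(1−p*)·-23.1180)/1.11=-2.3769; Δ=(3.0770−-23.1180)/(58.5815−32.3865)=1.0000; B=V−Δ·S=-50.0041
Node (2,1) S=86.1492: V=(p*·50.4590+(1−p*)·3.0770)/1.11=36.1451; Δ=(50.4590−3.0770)/(105.9635−58.5815)=1.0000; B=V−Δ·S=-50.0041
Node (2,2) S=155.8287: V=(p*·136.1648+(1−p*)·50.4590)/1.11=105.8246; Δ=(136.1648−50.4590)/(191.6693−105.9635)=1.0000; B=V−Δ·S=-50.0041
Node (1,0) S=70.0400: V=(p*·36.1451+(1−p*)·-2.3769)/1.11=24.9913; Δ=(36.1451−-2.3769)/(86.1492−47.6272)=1.0000; B=V−Δ·S=-45.0487
Node (1,1) S=126.6900: V=(p*·105.8246+(1−p*)·36.1451)/1.11=81.6413; Δ=(105.8246−36.1451)/(155.8287−86.1492)=1.0000; B=V−Δ·S=-45.0487
Node (0,0) S=103.0000: V=(p*·81.6413+(1−p*)·24.9913)/1.11=62.4156; Δ=(81.6413−24.9913)/(126.6900−70.0400)=1.0000; B=V−Δ·S=-40.5844
Root portfolio cost Δ·103+B reproduces V0=62.4156.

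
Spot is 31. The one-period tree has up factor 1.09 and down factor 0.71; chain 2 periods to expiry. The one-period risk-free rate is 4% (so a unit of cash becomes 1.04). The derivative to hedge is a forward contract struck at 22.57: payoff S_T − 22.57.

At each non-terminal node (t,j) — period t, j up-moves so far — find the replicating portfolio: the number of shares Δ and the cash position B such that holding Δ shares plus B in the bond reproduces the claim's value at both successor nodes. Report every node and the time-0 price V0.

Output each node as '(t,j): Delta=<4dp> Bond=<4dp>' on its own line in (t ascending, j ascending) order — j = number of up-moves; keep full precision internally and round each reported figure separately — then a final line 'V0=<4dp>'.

Under the risk-neutral measure, an up-move has probability p* = (R−d)/(u−d) = 0.8684 and values discount at R = 1.04.
Terminal values V(2,·): V(2,0)=-6.9429, V(2,1)=1.4209, V(2,2)=14.2611
Node (1,0) S=22.0100: V=(p*·1.4209+(1−p*)·-6.9429)/1.04=0.3081; Δ=(1.4209−-6.9429)/(23.9909−15.6271)=1.0000; B=V−Δ·S=-21.7019
Node (1,1) S=33.7900: V=(p*·14.2611+(1−p*)·1.4209)/1.04=12.0881; Δ=(14.2611−1.4209)/(36.8311−23.9909)=1.0000; B=V−Δ·S=-21.7019
Node (0,0) S=31.0000: V=(p*·12.0881+(1−p*)·0.3081)/1.04=10.1328; Δ=(12.0881−0.3081)/(33.7900−22.0100)=1.0000; B=V−Δ·S=-20.8672
Check: Δ(0,0)·S0 + B(0,0) = 10.1328 = V0.

(0,0): Delta=1.0000 Bond=-20.8672
(1,0): Delta=1.0000 Bond=-21.7019
(1,1): Delta=1.0000 Bond=-21.7019
V0=10.1328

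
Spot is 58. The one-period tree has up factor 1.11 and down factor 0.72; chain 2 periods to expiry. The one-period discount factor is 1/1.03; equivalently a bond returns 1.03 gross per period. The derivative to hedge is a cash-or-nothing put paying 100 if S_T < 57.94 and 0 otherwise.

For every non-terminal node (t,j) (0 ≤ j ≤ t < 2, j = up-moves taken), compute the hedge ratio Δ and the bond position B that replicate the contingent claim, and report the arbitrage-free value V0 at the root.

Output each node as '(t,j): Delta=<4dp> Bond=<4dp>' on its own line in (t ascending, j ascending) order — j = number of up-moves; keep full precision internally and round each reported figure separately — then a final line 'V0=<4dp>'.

(0,0): Delta=-3.4117 Bond=232.5814
(1,0): Delta=0.0000 Bond=97.0874
(1,1): Delta=-3.9828 Bond=276.3256
V0=34.7044

Risk-neutral probability p* = (R−d)/(u−d) = (1.03−0.72)/(1.11−0.72) = 0.7949.
Terminal payoffs: V(2,0)=100.0000, V(2,1)=100.0000, V(2,2)=0.0000
Node (1,0) S=41.7600: V=(p*·100.0000+(1−p*)·100.0000)/1.03=97.0874; Δ=(100.0000−100.0000)/(46.3536−30.0672)=0.0000; B=V−Δ·S=97.0874
Node (1,1) S=64.3800: V=(p*·0.0000+(1−p*)·100.0000)/1.03=19.9154; Δ=(0.0000−100.0000)/(71.4618−46.3536)=-3.9828; B=V−Δ·S=276.3256
Node (0,0) S=58.0000: V=(p*·19.9154+(1−p*)·97.0874)/1.03=34.7044; Δ=(19.9154−97.0874)/(64.3800−41.7600)=-3.4117; B=V−Δ·S=232.5814
Each (Δ,B) replicates both successor values, so the strategy is self-financing and V0 is arbitrage-free.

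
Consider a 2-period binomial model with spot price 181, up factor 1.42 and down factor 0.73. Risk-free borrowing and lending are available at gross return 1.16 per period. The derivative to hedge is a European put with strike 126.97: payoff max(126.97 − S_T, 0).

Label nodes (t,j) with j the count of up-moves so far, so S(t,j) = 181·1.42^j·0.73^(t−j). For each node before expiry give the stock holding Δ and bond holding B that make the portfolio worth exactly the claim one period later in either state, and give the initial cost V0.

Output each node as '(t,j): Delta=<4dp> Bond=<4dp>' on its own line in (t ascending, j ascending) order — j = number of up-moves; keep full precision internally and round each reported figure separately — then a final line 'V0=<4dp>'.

(0,0): Delta=-0.0794 Bond=17.5858
(1,0): Delta=-0.3347 Bond=54.1372
(1,1): Delta=0.0000 Bond=0.0000
V0=3.2199

Under the risk-neutral measure, an up-move has probability p* = (R−d)/(u−d) = 0.6232 and values discount at R = 1.16.
Payoff layer (t=2): V(2,0)=30.5151, V(2,1)=0.0000, V(2,2)=0.0000
(1,0): S=132.1300. Δ = (V_up−V_dn)/(S_up−S_dn) = (0.0000−30.5151)/(187.6246−96.4549) = -0.3347. V = [p*·0.0000 + (1−p*)·30.5151]/1.16 = 9.9125. B = V − Δ·S = 54.1372.
(1,1): S=257.0200. Δ = (V_up−V_dn)/(S_up−S_dn) = (0.0000−0.0000)/(364.9684−187.6246) = 0.0000. V = [p*·0.0000 + (1−p*)·0.0000]/1.16 = 0.0000. B = V − Δ·S = 0.0000.
(0,0): S=181.0000. Δ = (V_up−V_dn)/(S_up−S_dn) = (0.0000−9.9125)/(257.0200−132.1300) = -0.0794. V = [p*·0.0000 + (1−p*)·9.9125]/1.16 = 3.2199. B = V − Δ·S = 17.5858.
Check: Δ(0,0)·S0 + B(0,0) = 3.2199 = V0.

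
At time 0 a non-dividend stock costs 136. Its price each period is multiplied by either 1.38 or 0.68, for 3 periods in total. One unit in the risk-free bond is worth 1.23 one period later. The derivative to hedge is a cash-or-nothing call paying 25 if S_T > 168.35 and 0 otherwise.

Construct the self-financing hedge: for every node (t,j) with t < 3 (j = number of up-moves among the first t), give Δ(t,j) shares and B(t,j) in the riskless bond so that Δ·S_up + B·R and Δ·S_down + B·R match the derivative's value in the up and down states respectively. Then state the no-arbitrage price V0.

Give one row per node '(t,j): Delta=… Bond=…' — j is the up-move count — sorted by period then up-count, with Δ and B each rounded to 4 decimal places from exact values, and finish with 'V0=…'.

(0,0): Delta=0.0584 Bond=3.8992
(1,0): Delta=0.2467 Bond=-12.6126
(1,1): Delta=0.0332 Bond=9.5438
(2,0): Delta=0.0000 Bond=0.0000
(2,1): Delta=0.2798 Bond=-19.7445
(2,2): Delta=0.0000 Bond=20.3252
V0=11.8483

Under the risk-neutral measure, an up-move has probability p* = (R−d)/(u−d) = 0.7857 and values discount at R = 1.23.
Terminal values V(3,·): V(3,0)=0.0000, V(3,1)=0.0000, V(3,2)=25.0000, V(3,3)=25.0000
(2,0): S=62.8864. Δ = (V_up−V_dn)/(S_up−S_dn) = (0.0000−0.0000)/(86.7832−42.7628) = 0.0000. V = [p*·0.0000 + (1−p*)·0.0000]/1.23 = 0.0000. B = V − Δ·S = 0.0000.
(2,1): S=127.6224. Δ = (V_up−V_dn)/(S_up−S_dn) = (25.0000−0.0000)/(176.1189−86.7832) = 0.2798. V = [p*·25.0000 + (1−p*)·0.0000]/1.23 = 15.9698. B = V − Δ·S = -19.7445.
(2,2): S=258.9984. Δ = (V_up−V_dn)/(S_up−S_dn) = (25.0000−25.0000)/(357.4178−176.1189) = 0.0000. V = [p*·25.0000 + (1−p*)·25.0000]/1.23 = 20.3252. B = V − Δ·S = 20.3252.
(1,0): S=92.4800. Δ = (V_up−V_dn)/(S_up−S_dn) = (15.9698−0.0000)/(127.6224−62.8864) = 0.2467. V = [p*·15.9698 + (1−p*)·0.0000]/1.23 = 10.2014. B = V − Δ·S = -12.6126.
(1,1): S=187.6800. Δ = (V_up−V_dn)/(S_up−S_dn) = (20.3252−15.9698)/(258.9984−127.6224) = 0.0332. V = [p*·20.3252 + (1−p*)·15.9698]/1.23 = 15.7658. B = V − Δ·S = 9.5438.
(0,0): S=136.0000. Δ = (V_up−V_dn)/(S_up−S_dn) = (15.7658−10.2014)/(187.6800−92.4800) = 0.0584. V = [p*·15.7658 + (1−p*)·10.2014]/1.23 = 11.8483. B = V − Δ·S = 3.8992.
Each (Δ,B) replicates both successor values, so the strategy is self-financing and V0 is arbitrage-free.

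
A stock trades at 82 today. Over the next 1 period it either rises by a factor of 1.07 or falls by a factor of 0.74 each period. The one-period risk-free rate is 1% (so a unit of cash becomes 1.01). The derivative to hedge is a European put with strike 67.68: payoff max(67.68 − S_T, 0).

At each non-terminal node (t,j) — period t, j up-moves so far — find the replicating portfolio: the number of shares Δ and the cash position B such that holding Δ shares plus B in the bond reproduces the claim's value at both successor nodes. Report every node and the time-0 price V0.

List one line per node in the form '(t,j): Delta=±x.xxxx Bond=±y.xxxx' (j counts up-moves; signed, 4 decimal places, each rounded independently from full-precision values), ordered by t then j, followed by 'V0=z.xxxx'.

(0,0): Delta=-0.2587 Bond=22.4722
V0=1.2601

Under the risk-neutral measure, an up-move has probability p* = (R−d)/(u−d) = 0.8182 and values discount at R = 1.01.
Payoff layer (t=1): V(1,0)=7.0000, V(1,1)=0.0000
  t=0,j=0: stock 82.0000 → up 87.7400 (V=0.0000), down 60.6800 (V=7.0000). Price 1.2601; hedge Δ=-0.2587, bond B=22.4722.
The time-0 hedge costs 1.2601, which is the no-arbitrage price.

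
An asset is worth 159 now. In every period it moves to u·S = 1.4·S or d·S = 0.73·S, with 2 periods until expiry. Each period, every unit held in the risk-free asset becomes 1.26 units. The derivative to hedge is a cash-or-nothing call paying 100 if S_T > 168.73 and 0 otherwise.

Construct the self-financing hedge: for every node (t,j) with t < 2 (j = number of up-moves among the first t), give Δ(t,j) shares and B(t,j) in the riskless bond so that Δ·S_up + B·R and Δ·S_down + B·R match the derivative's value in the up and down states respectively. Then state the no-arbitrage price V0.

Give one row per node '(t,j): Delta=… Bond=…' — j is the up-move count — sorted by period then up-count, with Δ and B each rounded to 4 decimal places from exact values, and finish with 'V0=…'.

(0,0): Delta=0.5893 Bond=-54.2885
(1,0): Delta=0.0000 Bond=0.0000
(1,1): Delta=0.6705 Bond=-86.4724
V0=39.4150

No-arbitrage ⇒ martingale measure with p* = (R−d)/(u−d) = 0.7910.
At expiry t=2: V(2,0)=0.0000, V(2,1)=0.0000, V(2,2)=100.0000
  t=1,j=0: stock 116.0700 → up 162.4980 (V=0.0000), down 84.7311 (V=0.0000). Price 0.0000; hedge Δ=0.0000, bond B=0.0000.
  t=1,j=1: stock 222.6000 → up 311.6400 (V=100.0000), down 162.4980 (V=0.0000). Price 62.7813; hedge Δ=0.6705, bond B=-86.4724.
  t=0,j=0: stock 159.0000 → up 222.6000 (V=62.7813), down 116.0700 (V=0.0000). Price 39.4150; hedge Δ=0.5893, bond B=-54.2885.
Root portfolio cost Δ·159+B reproduces V0=39.4150.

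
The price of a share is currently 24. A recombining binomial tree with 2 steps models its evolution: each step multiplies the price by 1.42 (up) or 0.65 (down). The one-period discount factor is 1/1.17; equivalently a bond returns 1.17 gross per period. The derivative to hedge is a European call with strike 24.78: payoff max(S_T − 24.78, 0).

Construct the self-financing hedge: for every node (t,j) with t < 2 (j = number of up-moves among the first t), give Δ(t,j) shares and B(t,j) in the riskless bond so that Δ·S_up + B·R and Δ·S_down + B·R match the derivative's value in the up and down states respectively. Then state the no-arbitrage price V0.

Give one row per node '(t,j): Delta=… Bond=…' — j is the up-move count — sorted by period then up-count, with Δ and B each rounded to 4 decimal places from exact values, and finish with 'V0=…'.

(0,0): Delta=0.7375 Bond=-9.8339
(1,0): Delta=0.0000 Bond=0.0000
(1,1): Delta=0.8999 Bond=-17.0372
V0=7.8671

Risk-neutral probability p* = (R−d)/(u−d) = (1.17−0.65)/(1.42−0.65) = 0.6753.
Terminal values V(2,·): V(2,0)=0.0000, V(2,1)=0.0000, V(2,2)=23.6136
  t=1,j=0: stock 15.6000 → up 22.1520 (V=0.0000), down 10.1400 (V=0.0000). Price 0.0000; hedge Δ=0.0000, bond B=0.0000.
  t=1,j=1: stock 34.0800 → up 48.3936 (V=23.6136), down 22.1520 (V=0.0000). Price 13.6298; hedge Δ=0.8999, bond B=-17.0372.
  t=0,j=0: stock 24.0000 → up 34.0800 (V=13.6298), down 15.6000 (V=0.0000). Price 7.8671; hedge Δ=0.7375, bond B=-9.8339.
Root portfolio cost Δ·24+B reproduces V0=7.8671.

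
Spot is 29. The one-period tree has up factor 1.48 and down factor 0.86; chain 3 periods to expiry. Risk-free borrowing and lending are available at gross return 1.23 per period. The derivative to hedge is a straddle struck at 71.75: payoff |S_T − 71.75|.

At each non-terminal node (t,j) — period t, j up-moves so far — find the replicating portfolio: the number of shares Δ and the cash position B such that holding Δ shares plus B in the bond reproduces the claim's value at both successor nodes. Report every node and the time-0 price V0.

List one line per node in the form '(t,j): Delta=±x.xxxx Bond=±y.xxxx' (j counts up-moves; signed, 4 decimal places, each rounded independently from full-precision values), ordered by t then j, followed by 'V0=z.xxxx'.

The replicating-portfolio and risk-neutral prices coincide; use p* = (1.23−0.86)/(1.48−0.86) = 0.5968 for the latter.
Terminal payoffs: V(3,0)=53.3044, V(3,1)=40.0064, V(3,2)=17.1214, V(3,3)=22.2620
Node (2,0) S=21.4484: V=(p*·40.0064+(1−p*)·53.3044)/1.23=36.8849; Δ=(40.0064−53.3044)/(31.7436−18.4456)=-1.0000; B=V−Δ·S=58.3333
Node (2,1) S=36.9112: V=(p*·17.1214+(1−p*)·40.0064)/1.23=21.4221; Δ=(17.1214−40.0064)/(54.6286−31.7436)=-1.0000; B=V−Δ·S=58.3333
Node (2,2) S=63.5216: V=(p*·22.2620+(1−p*)·17.1214)/1.23=16.4140; Δ=(22.2620−17.1214)/(94.0120−54.6286)=0.1305; B=V−Δ·S=8.1228
Node (1,0) S=24.9400: V=(p*·21.4221+(1−p*)·36.8849)/1.23=22.4855; Δ=(21.4221−36.8849)/(36.9112−21.4484)=-1.0000; B=V−Δ·S=47.4255
Node (1,1) S=42.9200: V=(p*·16.4140+(1−p*)·21.4221)/1.23=14.9865; Δ=(16.4140−21.4221)/(63.5216−36.9112)=-0.1882; B=V−Δ·S=23.0642
Node (0,0) S=29.0000: V=(p*·14.9865+(1−p*)·22.4855)/1.23=14.6425; Δ=(14.9865−22.4855)/(42.9200−24.9400)=-0.4171; B=V−Δ·S=26.7376
Check: Δ(0,0)·S0 + B(0,0) = 14.6425 = V0.

(0,0): Delta=-0.4171 Bond=26.7376
(1,0): Delta=-1.0000 Bond=47.4255
(1,1): Delta=-0.1882 Bond=23.0642
(2,0): Delta=-1.0000 Bond=58.3333
(2,1): Delta=-1.0000 Bond=58.3333
(2,2): Delta=0.1305 Bond=8.1228
V0=14.6425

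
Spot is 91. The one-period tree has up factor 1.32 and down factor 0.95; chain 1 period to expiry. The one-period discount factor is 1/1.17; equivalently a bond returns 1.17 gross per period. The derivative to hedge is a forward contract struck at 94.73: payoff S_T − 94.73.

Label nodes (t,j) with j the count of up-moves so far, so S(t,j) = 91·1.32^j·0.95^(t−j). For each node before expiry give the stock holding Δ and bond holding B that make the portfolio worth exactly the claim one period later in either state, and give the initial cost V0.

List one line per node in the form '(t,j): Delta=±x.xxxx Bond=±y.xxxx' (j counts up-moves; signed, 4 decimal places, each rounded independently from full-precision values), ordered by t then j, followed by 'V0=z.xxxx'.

The replicating-portfolio and risk-neutral prices coincide; use p* = (1.17−0.95)/(1.32−0.95) = 0.5946 for the latter.
At expiry t=1: V(1,0)=-8.2800, V(1,1)=25.3900
Node (0,0) S=91.0000: V=(p*·25.3900+(1−p*)·-8.2800)/1.17=10.0342; Δ=(25.3900−-8.2800)/(120.1200−86.4500)=1.0000; B=V−Δ·S=-80.9658
The time-0 hedge costs 10.0342, which is the no-arbitrage price.

(0,0): Delta=1.0000 Bond=-80.9658
V0=10.0342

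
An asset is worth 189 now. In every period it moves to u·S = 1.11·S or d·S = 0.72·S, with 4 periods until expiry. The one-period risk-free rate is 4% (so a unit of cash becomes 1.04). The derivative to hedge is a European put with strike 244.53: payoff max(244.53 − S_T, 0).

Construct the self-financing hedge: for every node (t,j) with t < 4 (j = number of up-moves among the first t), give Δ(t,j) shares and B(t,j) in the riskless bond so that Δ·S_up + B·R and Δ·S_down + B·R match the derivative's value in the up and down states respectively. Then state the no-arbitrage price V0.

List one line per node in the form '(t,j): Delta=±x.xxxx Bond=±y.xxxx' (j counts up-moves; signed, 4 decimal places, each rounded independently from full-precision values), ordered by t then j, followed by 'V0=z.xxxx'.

(0,0): Delta=-0.7176 Bond=172.0760
(1,0): Delta=-1.0000 Bond=217.3863
(1,1): Delta=-0.6775 Bond=170.5531
(2,0): Delta=-1.0000 Bond=226.0817
(2,1): Delta=-1.0000 Bond=226.0817
(2,2): Delta=-0.6318 Bond=166.7206
(3,0): Delta=-1.0000 Bond=235.1250
(3,1): Delta=-1.0000 Bond=235.1250
(3,2): Delta=-1.0000 Bond=235.1250
(3,3): Delta=-0.5795 Bond=159.8848
V0=36.4472

Under the risk-neutral measure, an up-move has probability p* = (R−d)/(u−d) = 0.8205 and values discount at R = 1.04.
At expiry t=4: V(4,0)=193.7384, V(4,1)=166.2263, V(4,2)=123.8118, V(4,3)=58.4228, V(4,4)=0.0000
(3,0): S=70.5439. Δ = (V_up−V_dn)/(S_up−S_dn) = (166.2263−193.7384)/(78.3037−50.7916) = -1.0000. V = [p*·166.2263 + (1−p*)·193.7384]/1.04 = 164.5811. B = V − Δ·S = 235.1250.
(3,1): S=108.7551. Δ = (V_up−V_dn)/(S_up−S_dn) = (123.8118−166.2263)/(120.7182−78.3037) = -1.0000. V = [p*·123.8118 + (1−p*)·166.2263]/1.04 = 126.3699. B = V − Δ·S = 235.1250.
(3,2): S=167.6642. Δ = (V_up−V_dn)/(S_up−S_dn) = (58.4228−123.8118)/(186.1072−120.7182) = -1.0000. V = [p*·58.4228 + (1−p*)·123.8118]/1.04 = 67.4608. B = V − Δ·S = 235.1250.
(3,3): S=258.4823. Δ = (V_up−V_dn)/(S_up−S_dn) = (0.0000−58.4228)/(286.9153−186.1072) = -0.5795. V = [p*·0.0000 + (1−p*)·58.4228]/1.04 = 10.0828. B = V − Δ·S = 159.8848.
(2,0): S=97.9776. Δ = (V_up−V_dn)/(S_up−S_dn) = (126.3699−164.5811)/(108.7551−70.5439) = -1.0000. V = [p*·126.3699 + (1−p*)·164.5811]/1.04 = 128.1041. B = V − Δ·S = 226.0817.
(2,1): S=151.0488. Δ = (V_up−V_dn)/(S_up−S_dn) = (67.4608−126.3699)/(167.6642−108.7551) = -1.0000. V = [p*·67.4608 + (1−p*)·126.3699]/1.04 = 75.0329. B = V − Δ·S = 226.0817.
(2,2): S=232.8669. Δ = (V_up−V_dn)/(S_up−S_dn) = (10.0828−67.4608)/(258.4823−167.6642) = -0.6318. V = [p*·10.0828 + (1−p*)·67.4608]/1.04 = 19.5975. B = V − Δ·S = 166.7206.
(1,0): S=136.0800. Δ = (V_up−V_dn)/(S_up−S_dn) = (75.0329−128.1041)/(151.0488−97.9776) = -1.0000. V = [p*·75.0329 + (1−p*)·128.1041]/1.04 = 81.3063. B = V − Δ·S = 217.3863.
(1,1): S=209.7900. Δ = (V_up−V_dn)/(S_up−S_dn) = (19.5975−75.0329)/(232.8669−151.0488) = -0.6775. V = [p*·19.5975 + (1−p*)·75.0329]/1.04 = 28.4110. B = V − Δ·S = 170.5531.
(0,0): S=189.0000. Δ = (V_up−V_dn)/(S_up−S_dn) = (28.4110−81.3063)/(209.7900−136.0800) = -0.7176. V = [p*·28.4110 + (1−p*)·81.3063]/1.04 = 36.4472. B = V − Δ·S = 172.0760.
Self-financing check: at every node Δ·S+B equals the discounted successor values.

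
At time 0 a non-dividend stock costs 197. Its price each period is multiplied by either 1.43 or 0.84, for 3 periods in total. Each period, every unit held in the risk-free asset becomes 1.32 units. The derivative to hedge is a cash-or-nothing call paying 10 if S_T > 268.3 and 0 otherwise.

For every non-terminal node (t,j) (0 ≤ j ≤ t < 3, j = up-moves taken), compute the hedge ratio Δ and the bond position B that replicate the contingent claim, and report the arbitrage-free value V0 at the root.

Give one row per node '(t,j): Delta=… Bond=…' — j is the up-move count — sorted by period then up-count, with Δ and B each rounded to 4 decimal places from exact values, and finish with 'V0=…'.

(0,0): Delta=0.0150 Bond=0.9999
(1,0): Delta=0.0631 Bond=-6.6477
(1,1): Delta=0.0085 Bond=3.1458
(2,0): Delta=0.0000 Bond=0.0000
(2,1): Delta=0.0716 Bond=-10.7858
(2,2): Delta=0.0000 Bond=7.5758
V0=3.9508

The replicating-portfolio and risk-neutral prices coincide; use p* = (1.32−0.84)/(1.43−0.84) = 0.8136 for the latter.
Terminal payoffs: V(3,0)=0.0000, V(3,1)=0.0000, V(3,2)=10.0000, V(3,3)=10.0000
Node (2,0) S=139.0032: V=(p*·0.0000+(1−p*)·0.0000)/1.32=0.0000; Δ=(0.0000−0.0000)/(198.7746−116.7627)=0.0000; B=V−Δ·S=0.0000
Node (2,1) S=236.6364: V=(p*·10.0000+(1−p*)·0.0000)/1.32=6.1633; Δ=(10.0000−0.0000)/(338.3901−198.7746)=0.0716; B=V−Δ·S=-10.7858
Node (2,2) S=402.8453: V=(p*·10.0000+(1−p*)·10.0000)/1.32=7.5758; Δ=(10.0000−10.0000)/(576.0688−338.3901)=0.0000; B=V−Δ·S=7.5758
Node (1,0) S=165.4800: V=(p*·6.1633+(1−p*)·0.0000)/1.32=3.7987; Δ=(6.1633−0.0000)/(236.6364−139.0032)=0.0631; B=V−Δ·S=-6.6477
Node (1,1) S=281.7100: V=(p*·7.5758+(1−p*)·6.1633)/1.32=5.5397; Δ=(7.5758−6.1633)/(402.8453−236.6364)=0.0085; B=V−Δ·S=3.1458
Node (0,0) S=197.0000: V=(p*·5.5397+(1−p*)·3.7987)/1.32=3.9508; Δ=(5.5397−3.7987)/(281.7100−165.4800)=0.0150; B=V−Δ·S=0.9999
Each (Δ,B) replicates both successor values, so the strategy is self-financing and V0 is arbitrage-free.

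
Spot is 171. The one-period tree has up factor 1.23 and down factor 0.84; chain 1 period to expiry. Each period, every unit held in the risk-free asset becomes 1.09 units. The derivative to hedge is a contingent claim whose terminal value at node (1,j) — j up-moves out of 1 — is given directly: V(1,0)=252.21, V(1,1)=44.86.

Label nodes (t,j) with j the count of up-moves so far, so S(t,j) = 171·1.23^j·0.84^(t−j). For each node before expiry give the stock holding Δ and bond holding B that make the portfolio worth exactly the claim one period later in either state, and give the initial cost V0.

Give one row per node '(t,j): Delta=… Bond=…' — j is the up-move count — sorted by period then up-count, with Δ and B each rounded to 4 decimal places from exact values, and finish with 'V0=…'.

Since d<R<u, set p* = (R−d)/(u−d) = 0.6410; price each node as the discounted p*-expectation of its children.
Terminal payoffs: V(1,0)=252.2100, V(1,1)=44.8600
  t=0,j=0: stock 171.0000 → up 210.3300 (V=44.8600), down 143.6400 (V=252.2100). Price 109.4434; hedge Δ=-3.1092, bond B=641.1101.
Root portfolio cost Δ·171+B reproduces V0=109.4434.

(0,0): Delta=-3.1092 Bond=641.1101
V0=109.4434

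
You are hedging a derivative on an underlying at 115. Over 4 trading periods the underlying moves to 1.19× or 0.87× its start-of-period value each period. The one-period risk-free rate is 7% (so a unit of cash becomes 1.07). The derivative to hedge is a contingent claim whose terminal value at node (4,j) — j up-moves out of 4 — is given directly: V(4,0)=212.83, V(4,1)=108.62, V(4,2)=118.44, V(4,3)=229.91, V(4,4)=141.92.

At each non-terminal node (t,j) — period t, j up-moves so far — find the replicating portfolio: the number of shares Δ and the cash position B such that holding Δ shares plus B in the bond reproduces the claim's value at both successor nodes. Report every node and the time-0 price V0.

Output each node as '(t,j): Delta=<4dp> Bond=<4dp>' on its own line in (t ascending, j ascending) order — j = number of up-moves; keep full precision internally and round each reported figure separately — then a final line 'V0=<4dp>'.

Since d<R<u, set p* = (R−d)/(u−d) = 0.6250; price each node as the discounted p*-expectation of its children.
Payoff layer (t=4): V(4,0)=212.8300, V(4,1)=108.6200, V(4,2)=118.4400, V(4,3)=229.9100, V(4,4)=141.9200
(3,0): S=75.7278. Δ = (V_up−V_dn)/(S_up−S_dn) = (108.6200−212.8300)/(90.1161−65.8832) = -4.3004. V = [p*·108.6200 + (1−p*)·212.8300]/1.07 = 138.0362. B = V − Δ·S = 463.6925.
(3,1): S=103.5818. Δ = (V_up−V_dn)/(S_up−S_dn) = (118.4400−108.6200)/(123.2623−90.1161) = 0.2963. V = [p*·118.4400 + (1−p*)·108.6200]/1.07 = 107.2500. B = V − Δ·S = 76.5625.
(3,2): S=141.6808. Δ = (V_up−V_dn)/(S_up−S_dn) = (229.9100−118.4400)/(168.6002−123.2623) = 2.4587. V = [p*·229.9100 + (1−p*)·118.4400]/1.07 = 175.8026. B = V − Δ·S = -172.5412.
(3,3): S=193.7933. Δ = (V_up−V_dn)/(S_up−S_dn) = (141.9200−229.9100)/(230.6140−168.6002) = -1.4189. V = [p*·141.9200 + (1−p*)·229.9100]/1.07 = 163.4731. B = V − Δ·S = 438.4419.
(2,0): S=87.0435. Δ = (V_up−V_dn)/(S_up−S_dn) = (107.2500−138.0362)/(103.5818−75.7278) = -1.1053. V = [p*·107.2500 + (1−p*)·138.0362]/1.07 = 111.0232. B = V − Δ·S = 207.2301.
(2,1): S=119.0595. Δ = (V_up−V_dn)/(S_up−S_dn) = (175.8026−107.2500)/(141.6808−103.5818) = 1.7993. V = [p*·175.8026 + (1−p*)·107.2500]/1.07 = 140.2760. B = V − Δ·S = -73.9507.
(2,2): S=162.8515. Δ = (V_up−V_dn)/(S_up−S_dn) = (163.4731−175.8026)/(193.7933−141.6808) = -0.2366. V = [p*·163.4731 + (1−p*)·175.8026]/1.07 = 157.0997. B = V − Δ·S = 195.6292.
(1,0): S=100.0500. Δ = (V_up−V_dn)/(S_up−S_dn) = (140.2760−111.0232)/(119.0595−87.0435) = 0.9137. V = [p*·140.2760 + (1−p*)·111.0232]/1.07 = 120.8469. B = V − Δ·S = 29.4319.
(1,1): S=136.8500. Δ = (V_up−V_dn)/(S_up−S_dn) = (157.0997−140.2760)/(162.8515−119.0595) = 0.3842. V = [p*·157.0997 + (1−p*)·140.2760]/1.07 = 140.9260. B = V − Δ·S = 88.3521.
(0,0): S=115.0000. Δ = (V_up−V_dn)/(S_up−S_dn) = (140.9260−120.8469)/(136.8500−100.0500) = 0.5456. V = [p*·140.9260 + (1−p*)·120.8469]/1.07 = 124.6695. B = V − Δ·S = 61.9224.
Self-financing check: at every node Δ·S+B equals the discounted successor values.

(0,0): Delta=0.5456 Bond=61.9224
(1,0): Delta=0.9137 Bond=29.4319
(1,1): Delta=0.3842 Bond=88.3521
(2,0): Delta=-1.1053 Bond=207.2301
(2,1): Delta=1.7993 Bond=-73.9507
(2,2): Delta=-0.2366 Bond=195.6292
(3,0): Delta=-4.3004 Bond=463.6925
(3,1): Delta=0.2963 Bond=76.5625
(3,2): Delta=2.4587 Bond=-172.5412
(3,3): Delta=-1.4189 Bond=438.4419
V0=124.6695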